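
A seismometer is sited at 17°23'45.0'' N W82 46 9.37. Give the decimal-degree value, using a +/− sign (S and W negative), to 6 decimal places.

Lat: 17° + 23/60 + 45/3600 = 17 + 0.383333 + 0.012500 = 17.3958333
N → positive
Longitude: 82° + 46/60 + 9.37/3600 = 82 + 0.766667 + 0.002603 = 82.7692694
W → negative

17.395833, -82.769269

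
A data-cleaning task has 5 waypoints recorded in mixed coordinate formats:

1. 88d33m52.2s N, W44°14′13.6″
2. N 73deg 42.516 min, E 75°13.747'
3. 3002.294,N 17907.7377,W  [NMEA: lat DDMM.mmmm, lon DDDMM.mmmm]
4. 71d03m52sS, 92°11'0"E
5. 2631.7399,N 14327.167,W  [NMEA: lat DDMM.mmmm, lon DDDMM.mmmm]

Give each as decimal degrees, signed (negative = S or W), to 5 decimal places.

Point 1:
  Lat: 88° + 33/60 + 52.2/3600 = 88 + 0.550000 + 0.014500 = 88.564500
  N ⇒ keep positive
  Lon: 44 + 14/60 + 13.6/3600 = 44.237111
  hemisphere W, so the sign is −
Point 2:
  Lat: 42.516′ = 0.708600°; total 73.708600
  N ⇒ keep positive
  Longitude: 75 + 13.747/60 = 75.229117
  E ⇒ keep positive
Point 3:
  φ: degrees = first 2 digits = 30, minutes = 2.294; 30 + 2.294/60 = 30.038233
  N → positive
  Longitude: degrees = first 3 digits = 179, minutes = 7.7377; 179 + 7.7377/60 = 179.128962
  W → negative
Point 4:
  Latitude: 71° + 3/60 + 52/3600 = 71 + 0.050000 + 0.014444 = 71.064444
  S → negative
  Longitude: 92 + 11/60 + 0/3600 = 92.183333
  E ⇒ keep positive
Point 5:
  Lat: degrees = first 2 digits = 26, minutes = 31.7399; 26 + 31.7399/60 = 26.528998
  N → positive
  Longitude: degrees = first 3 digits = 143, minutes = 27.167; 143 + 27.167/60 = 143.452783
  W → negative

1. 88.56450, -44.23711
2. 73.70860, 75.22912
3. 30.03823, -179.12896
4. -71.06444, 92.18333
5. 26.52900, -143.45278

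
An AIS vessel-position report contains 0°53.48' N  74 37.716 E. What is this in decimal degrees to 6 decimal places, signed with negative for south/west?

0.891333, 74.628600

Lat: 0 + 53.48/60 = 0.8913333
N ⇒ keep positive
Lon: 37.716′ = 0.628600°; total 74.6286000
E ⇒ keep positive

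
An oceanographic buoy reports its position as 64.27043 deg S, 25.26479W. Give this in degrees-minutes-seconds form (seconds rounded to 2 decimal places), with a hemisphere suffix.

64°16′13.55″ S, 25°15′53.24″ W

Latitude: 0.270430 × 60 = 16.22580′ → 16′, remainder × 60 = 13.5480″
Longitude: whole degrees 25; 15.88740′ → 15′ and 53.2440″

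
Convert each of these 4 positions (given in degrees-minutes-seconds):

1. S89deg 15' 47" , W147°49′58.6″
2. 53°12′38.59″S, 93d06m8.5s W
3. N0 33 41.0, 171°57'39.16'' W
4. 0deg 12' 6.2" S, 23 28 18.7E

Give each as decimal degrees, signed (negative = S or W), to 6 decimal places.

1. -89.263056, -147.832944
2. -53.210719, -93.102361
3. 0.561389, -171.960878
4. -0.201722, 23.471861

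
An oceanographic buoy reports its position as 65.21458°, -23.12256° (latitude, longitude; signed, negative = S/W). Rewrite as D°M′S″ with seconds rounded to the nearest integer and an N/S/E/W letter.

Lat: 0.214580° → 12.87480′; 0.87480 × 60 = 52.49″
Longitude is negative → W; |value| = 23.122560
Longitude: 0.122560° → 7.35360′; 0.35360 × 60 = 21.22″

65°12′52″ N, 23°07′21″ W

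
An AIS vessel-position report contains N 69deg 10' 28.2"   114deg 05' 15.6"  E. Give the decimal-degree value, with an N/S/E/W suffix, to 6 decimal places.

69.174500° N, 114.087667° E

Latitude: 69 + 10/60 + 28.2/3600 = 69.1745000
Longitude: 114 + 5/60 + 15.6/3600 = 114.0876667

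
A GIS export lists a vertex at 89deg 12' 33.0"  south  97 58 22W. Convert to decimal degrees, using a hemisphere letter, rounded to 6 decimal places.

89.209167° S, 97.972778° W

Lat: 12′ + 33″ = 12.55000′; 89 + 12.55000/60 = 89.2091667
Lon: 97° + 58/60 + 22/3600 = 97 + 0.966667 + 0.006111 = 97.9727778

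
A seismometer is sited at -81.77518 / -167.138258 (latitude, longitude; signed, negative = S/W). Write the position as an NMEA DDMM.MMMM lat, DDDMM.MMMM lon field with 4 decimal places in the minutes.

Latitude is negative → S; |value| = 81.775180
Latitude: minutes = (81.775180 − 81) × 60 = 46.510800
Longitude is negative → W; |value| = 167.138258
Longitude: 167° + 0.138258 × 60 = 167° 8.295480′

8146.5108,S / 16708.2955,W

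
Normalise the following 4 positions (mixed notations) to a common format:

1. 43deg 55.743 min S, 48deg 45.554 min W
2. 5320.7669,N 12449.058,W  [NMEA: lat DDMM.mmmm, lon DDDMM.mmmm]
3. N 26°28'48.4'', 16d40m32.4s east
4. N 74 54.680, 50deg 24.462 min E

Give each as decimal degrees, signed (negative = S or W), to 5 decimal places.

1. -43.92905, -48.75923
2. 53.34612, -124.81763
3. 26.48011, 16.67567
4. 74.91133, 50.40770

Point 1:
  Lat: 43 + 55.743/60 = 43.929050
  S ⇒ negate
  Longitude: 48 + 45.554/60 = 48.759233
  W → negative
Point 2:
  Latitude: degrees = first 2 digits = 53, minutes = 20.7669; 53 + 20.7669/60 = 53.346115
  N ⇒ keep positive
  Longitude: split at 3 digits → 124° and 49.058′; 124 + 49.058/60 = 124.817633
  W ⇒ negate
Point 3:
  Latitude: 28′ + 48.4″ = 28.80667′; 26 + 28.80667/60 = 26.480111
  N → positive
  Longitude: 16 + 40/60 + 32.4/3600 = 16.675667
  E → positive
Point 4:
  φ: 74 + 54.68/60 = 74.911333
  N ⇒ keep positive
  Lon: 50 + 24.462/60 = 50.407700
  E ⇒ keep positive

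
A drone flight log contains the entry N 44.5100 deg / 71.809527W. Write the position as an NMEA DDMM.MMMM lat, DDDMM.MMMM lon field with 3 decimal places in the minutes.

4430.600,N / 07148.572,W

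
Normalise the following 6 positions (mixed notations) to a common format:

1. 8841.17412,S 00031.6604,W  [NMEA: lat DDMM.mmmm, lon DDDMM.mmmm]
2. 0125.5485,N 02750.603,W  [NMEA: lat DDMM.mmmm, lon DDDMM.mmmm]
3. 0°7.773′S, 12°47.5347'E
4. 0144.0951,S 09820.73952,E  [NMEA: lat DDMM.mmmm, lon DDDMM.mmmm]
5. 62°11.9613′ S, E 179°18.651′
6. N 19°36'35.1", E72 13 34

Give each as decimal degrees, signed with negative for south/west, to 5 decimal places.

Point 1:
  Latitude: split at 2 digits → 88° and 41.17412′; 88 + 41.17412/60 = 88.686235
  hemisphere S, so the sign is −
  λ: split at 3 digits → 000° and 31.6604′; 0 + 31.6604/60 = 0.527673
  hemisphere W, so the sign is −
Point 2:
  Lat: degrees = first 2 digits = 1, minutes = 25.5485; 1 + 25.5485/60 = 1.425808
  N ⇒ keep positive
  Lon: degrees = first 3 digits = 27, minutes = 50.603; 27 + 50.603/60 = 27.843383
  W → negative
Point 3:
  Latitude: 0 + 7.773/60 = 0.129550
  S → negative
  λ: 12 + 47.5347/60 = 12.792245
  E → positive
Point 4:
  Lat: degrees = first 2 digits = 1, minutes = 44.0951; 1 + 44.0951/60 = 1.734918
  S → negative
  λ: split at 3 digits → 098° and 20.73952′; 98 + 20.73952/60 = 98.345659
  E ⇒ keep positive
Point 5:
  Latitude: 11.9613′ = 0.199355°; total 62.199355
  S ⇒ negate
  Longitude: 179 + 18.651/60 = 179.310850
  E ⇒ keep positive
Point 6:
  φ: 36′ + 35.1″ = 36.58500′; 19 + 36.58500/60 = 19.609750
  N → positive
  Longitude: 13′ + 34″ = 13.56667′; 72 + 13.56667/60 = 72.226111
  E ⇒ keep positive

1. -88.68624, -0.52767
2. 1.42581, -27.84338
3. -0.12955, 12.79225
4. -1.73492, 98.34566
5. -62.19936, 179.31085
6. 19.60975, 72.22611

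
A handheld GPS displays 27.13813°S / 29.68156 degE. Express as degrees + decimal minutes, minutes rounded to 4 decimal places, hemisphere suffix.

27° 8.2878′ S, 29° 40.8936′ E

φ: 27° + 0.138130 × 60 = 27° 8.287800′
Lon: 29° + 0.681560 × 60 = 29° 40.893600′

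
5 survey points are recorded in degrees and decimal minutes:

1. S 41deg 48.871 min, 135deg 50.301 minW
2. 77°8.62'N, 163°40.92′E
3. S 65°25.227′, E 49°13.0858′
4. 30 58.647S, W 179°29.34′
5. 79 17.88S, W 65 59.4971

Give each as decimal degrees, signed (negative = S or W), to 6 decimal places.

1. -41.814517, -135.838350
2. 77.143667, 163.682000
3. -65.420450, 49.218097
4. -30.977450, -179.489000
5. -79.298000, -65.991618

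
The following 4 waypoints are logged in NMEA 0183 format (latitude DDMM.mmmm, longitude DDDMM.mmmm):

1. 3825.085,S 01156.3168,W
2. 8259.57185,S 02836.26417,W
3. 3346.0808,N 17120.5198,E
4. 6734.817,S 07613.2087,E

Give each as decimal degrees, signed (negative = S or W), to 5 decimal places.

Point 1:
  Latitude: split at 2 digits → 38° and 25.085′; 38 + 25.085/60 = 38.418083
  S → negative
  Lon: degrees = first 3 digits = 11, minutes = 56.3168; 11 + 56.3168/60 = 11.938613
  W ⇒ negate
Point 2:
  φ: split at 2 digits → 82° and 59.57185′; 82 + 59.57185/60 = 82.992864
  hemisphere S, so the sign is −
  λ: degrees = first 3 digits = 28, minutes = 36.26417; 28 + 36.26417/60 = 28.604403
  W → negative
Point 3:
  Lat: split at 2 digits → 33° and 46.0808′; 33 + 46.0808/60 = 33.768013
  N → positive
  λ: degrees = first 3 digits = 171, minutes = 20.5198; 171 + 20.5198/60 = 171.341997
  E → positive
Point 4:
  Lat: degrees = first 2 digits = 67, minutes = 34.817; 67 + 34.817/60 = 67.580283
  S → negative
  λ: degrees = first 3 digits = 76, minutes = 13.2087; 76 + 13.2087/60 = 76.220145
  E → positive

1. -38.41808, -11.93861
2. -82.99286, -28.60440
3. 33.76801, 171.34200
4. -67.58028, 76.22015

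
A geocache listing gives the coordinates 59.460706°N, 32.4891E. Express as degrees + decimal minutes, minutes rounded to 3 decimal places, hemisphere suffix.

Lat: 59° + 0.460706 × 60 = 59° 27.64236′
λ: 32° + 0.489100 × 60 = 32° 29.34600′

59° 27.642′ N, 32° 29.346′ E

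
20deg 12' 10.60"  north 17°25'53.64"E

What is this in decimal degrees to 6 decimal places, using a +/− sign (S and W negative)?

Latitude: 20 + 12/60 + 10.6/3600 = 20.2029444
N ⇒ keep positive
λ: 17 + 25/60 + 53.64/3600 = 17.4315667
E ⇒ keep positive

20.202944, 17.431567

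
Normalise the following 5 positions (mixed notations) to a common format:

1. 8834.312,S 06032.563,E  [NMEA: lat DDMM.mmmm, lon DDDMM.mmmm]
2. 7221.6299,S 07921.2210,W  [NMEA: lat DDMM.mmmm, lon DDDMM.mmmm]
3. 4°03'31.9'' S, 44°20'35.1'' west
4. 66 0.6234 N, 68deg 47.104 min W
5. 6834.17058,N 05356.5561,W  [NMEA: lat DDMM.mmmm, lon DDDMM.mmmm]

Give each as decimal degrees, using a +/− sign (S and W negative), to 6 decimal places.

Point 1:
  Latitude: degrees = first 2 digits = 88, minutes = 34.312; 88 + 34.312/60 = 88.5718667
  S → negative
  Lon: split at 3 digits → 060° and 32.563′; 60 + 32.563/60 = 60.5427167
  E ⇒ keep positive
Point 2:
  Lat: degrees = first 2 digits = 72, minutes = 21.6299; 72 + 21.6299/60 = 72.3604983
  S ⇒ negate
  Lon: degrees = first 3 digits = 79, minutes = 21.221; 79 + 21.221/60 = 79.3536833
  W ⇒ negate
Point 3:
  φ: 3′ + 31.9″ = 3.53167′; 4 + 3.53167/60 = 4.0588611
  S → negative
  λ: 20′ + 35.1″ = 20.58500′; 44 + 20.58500/60 = 44.3430833
  hemisphere W, so the sign is −
Point 4:
  φ: 0.6234′ = 0.010390°; total 66.0103900
  N → positive
  Lon: 47.104′ = 0.785067°; total 68.7850667
  hemisphere W, so the sign is −
Point 5:
  Latitude: degrees = first 2 digits = 68, minutes = 34.17058; 68 + 34.17058/60 = 68.5695097
  N → positive
  λ: degrees = first 3 digits = 53, minutes = 56.5561; 53 + 56.5561/60 = 53.9426017
  hemisphere W, so the sign is −

1. -88.571867, 60.542717
2. -72.360498, -79.353683
3. -4.058861, -44.343083
4. 66.010390, -68.785067
5. 68.569510, -53.942602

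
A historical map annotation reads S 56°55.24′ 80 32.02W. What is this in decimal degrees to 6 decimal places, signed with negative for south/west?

Lat: 55.24′ = 0.920667°; total 56.9206667
S ⇒ negate
λ: 80 + 32.02/60 = 80.5336667
hemisphere W, so the sign is −

-56.920667, -80.533667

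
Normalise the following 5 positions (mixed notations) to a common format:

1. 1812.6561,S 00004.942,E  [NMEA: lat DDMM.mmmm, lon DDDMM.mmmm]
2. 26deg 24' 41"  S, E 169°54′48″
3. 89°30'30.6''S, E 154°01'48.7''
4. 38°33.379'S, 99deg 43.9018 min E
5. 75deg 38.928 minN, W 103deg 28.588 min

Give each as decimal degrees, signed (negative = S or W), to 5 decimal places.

1. -18.21094, 0.08237
2. -26.41139, 169.91333
3. -89.50850, 154.03019
4. -38.55632, 99.73170
5. 75.64880, -103.47647

Point 1:
  Latitude: split at 2 digits → 18° and 12.6561′; 18 + 12.6561/60 = 18.210935
  hemisphere S, so the sign is −
  Longitude: split at 3 digits → 000° and 4.942′; 0 + 4.942/60 = 0.082367
  E ⇒ keep positive
Point 2:
  φ: 24′ + 41″ = 24.68333′; 26 + 24.68333/60 = 26.411389
  S ⇒ negate
  Longitude: 54′ + 48″ = 54.80000′; 169 + 54.80000/60 = 169.913333
  E → positive
Point 3:
  Lat: 89° + 30/60 + 30.6/3600 = 89 + 0.500000 + 0.008500 = 89.508500
  S ⇒ negate
  λ: 1′ + 48.7″ = 1.81167′; 154 + 1.81167/60 = 154.030194
  E ⇒ keep positive
Point 4:
  φ: 38 + 33.379/60 = 38.556317
  S → negative
  λ: 99 + 43.9018/60 = 99.731697
  E ⇒ keep positive
Point 5:
  Lat: 75 + 38.928/60 = 75.648800
  N → positive
  Longitude: 28.588′ = 0.476467°; total 103.476467
  W ⇒ negate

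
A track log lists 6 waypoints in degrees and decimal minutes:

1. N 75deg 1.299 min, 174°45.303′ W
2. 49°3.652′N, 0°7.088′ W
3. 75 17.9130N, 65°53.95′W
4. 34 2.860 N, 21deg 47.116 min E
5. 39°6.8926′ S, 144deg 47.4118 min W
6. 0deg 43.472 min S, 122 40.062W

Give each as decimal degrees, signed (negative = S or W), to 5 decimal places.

Point 1:
  Lat: 1.299′ = 0.021650°; total 75.021650
  N ⇒ keep positive
  Longitude: 174 + 45.303/60 = 174.755050
  hemisphere W, so the sign is −
Point 2:
  Lat: 49 + 3.652/60 = 49.060867
  N ⇒ keep positive
  Longitude: 0 + 7.088/60 = 0.118133
  W → negative
Point 3:
  Latitude: 17.913′ = 0.298550°; total 75.298550
  N → positive
  λ: 65 + 53.95/60 = 65.899167
  hemisphere W, so the sign is −
Point 4:
  Lat: 34 + 2.86/60 = 34.047667
  N ⇒ keep positive
  Longitude: 47.116′ = 0.785267°; total 21.785267
  E ⇒ keep positive
Point 5:
  Latitude: 39 + 6.8926/60 = 39.114877
  S → negative
  λ: 47.4118′ = 0.790197°; total 144.790197
  W ⇒ negate
Point 6:
  φ: 0 + 43.472/60 = 0.724533
  S → negative
  Longitude: 40.062′ = 0.667700°; total 122.667700
  W ⇒ negate

1. 75.02165, -174.75505
2. 49.06087, -0.11813
3. 75.29855, -65.89917
4. 34.04767, 21.78527
5. -39.11488, -144.79020
6. -0.72453, -122.66770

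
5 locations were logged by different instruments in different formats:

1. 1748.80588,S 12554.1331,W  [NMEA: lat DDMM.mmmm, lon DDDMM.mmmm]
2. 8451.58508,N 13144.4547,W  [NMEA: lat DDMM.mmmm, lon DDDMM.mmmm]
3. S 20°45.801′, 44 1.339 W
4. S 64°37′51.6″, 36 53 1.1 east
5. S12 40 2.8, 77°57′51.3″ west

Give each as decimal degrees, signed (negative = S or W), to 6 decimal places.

1. -17.813431, -125.902218
2. 84.859751, -131.740912
3. -20.763350, -44.022317
4. -64.631000, 36.883639
5. -12.667444, -77.964250

Point 1:
  Latitude: degrees = first 2 digits = 17, minutes = 48.80588; 17 + 48.80588/60 = 17.8134313
  S ⇒ negate
  λ: degrees = first 3 digits = 125, minutes = 54.1331; 125 + 54.1331/60 = 125.9022183
  W ⇒ negate
Point 2:
  φ: degrees = first 2 digits = 84, minutes = 51.58508; 84 + 51.58508/60 = 84.8597513
  N ⇒ keep positive
  Longitude: split at 3 digits → 131° and 44.4547′; 131 + 44.4547/60 = 131.7409117
  W → negative
Point 3:
  φ: 45.801′ = 0.763350°; total 20.7633500
  S ⇒ negate
  Lon: 44 + 1.339/60 = 44.0223167
  hemisphere W, so the sign is −
Point 4:
  Lat: 37′ + 51.6″ = 37.86000′; 64 + 37.86000/60 = 64.6310000
  S ⇒ negate
  Longitude: 36° + 53/60 + 1.1/3600 = 36 + 0.883333 + 0.000306 = 36.8836389
  E → positive
Point 5:
  φ: 12° + 40/60 + 2.8/3600 = 12 + 0.666667 + 0.000778 = 12.6674444
  S ⇒ negate
  Lon: 57′ + 51.3″ = 57.85500′; 77 + 57.85500/60 = 77.9642500
  W ⇒ negate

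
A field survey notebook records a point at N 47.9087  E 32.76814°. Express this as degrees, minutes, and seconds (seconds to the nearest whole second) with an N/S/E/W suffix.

φ: 0.908700° → 54.52200′; 0.52200 × 60 = 31.32″
λ: 0.768140 × 60 = 46.08840′ → 46′, remainder × 60 = 5.30″

47°54′31″ N, 32°46′5″ E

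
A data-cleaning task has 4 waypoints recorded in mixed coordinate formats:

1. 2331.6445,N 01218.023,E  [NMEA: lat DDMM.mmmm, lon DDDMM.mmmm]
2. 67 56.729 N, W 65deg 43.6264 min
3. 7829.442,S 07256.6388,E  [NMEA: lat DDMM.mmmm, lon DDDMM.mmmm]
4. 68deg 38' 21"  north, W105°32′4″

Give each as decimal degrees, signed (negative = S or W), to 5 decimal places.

1. 23.52741, 12.30038
2. 67.94548, -65.72711
3. -78.49070, 72.94398
4. 68.63917, -105.53444

Point 1:
  φ: degrees = first 2 digits = 23, minutes = 31.6445; 23 + 31.6445/60 = 23.527408
  N ⇒ keep positive
  Longitude: degrees = first 3 digits = 12, minutes = 18.023; 12 + 18.023/60 = 12.300383
  E ⇒ keep positive
Point 2:
  Latitude: 56.729′ = 0.945483°; total 67.945483
  N ⇒ keep positive
  Longitude: 43.6264′ = 0.727107°; total 65.727107
  W ⇒ negate
Point 3:
  Lat: degrees = first 2 digits = 78, minutes = 29.442; 78 + 29.442/60 = 78.490700
  S → negative
  Lon: split at 3 digits → 072° and 56.6388′; 72 + 56.6388/60 = 72.943980
  E ⇒ keep positive
Point 4:
  Lat: 38′ + 21″ = 38.35000′; 68 + 38.35000/60 = 68.639167
  N ⇒ keep positive
  Longitude: 105 + 32/60 + 4/3600 = 105.534444
  W ⇒ negate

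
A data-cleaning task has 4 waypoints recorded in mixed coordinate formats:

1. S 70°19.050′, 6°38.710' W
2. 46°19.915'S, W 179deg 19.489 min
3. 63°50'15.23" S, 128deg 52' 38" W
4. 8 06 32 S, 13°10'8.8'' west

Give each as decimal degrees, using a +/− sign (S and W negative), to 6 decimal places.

1. -70.317500, -6.645167
2. -46.331917, -179.324817
3. -63.837564, -128.877222
4. -8.108889, -13.169111

Point 1:
  Lat: 70 + 19.05/60 = 70.3175000
  S → negative
  λ: 6 + 38.71/60 = 6.6451667
  W ⇒ negate
Point 2:
  φ: 19.915′ = 0.331917°; total 46.3319167
  S ⇒ negate
  λ: 179 + 19.489/60 = 179.3248167
  W → negative
Point 3:
  φ: 50′ + 15.23″ = 50.25383′; 63 + 50.25383/60 = 63.8375639
  S ⇒ negate
  Lon: 128 + 52/60 + 38/3600 = 128.8772222
  W → negative
Point 4:
  Latitude: 8° + 6/60 + 32/3600 = 8 + 0.100000 + 0.008889 = 8.1088889
  hemisphere S, so the sign is −
  λ: 10′ + 8.8″ = 10.14667′; 13 + 10.14667/60 = 13.1691111
  hemisphere W, so the sign is −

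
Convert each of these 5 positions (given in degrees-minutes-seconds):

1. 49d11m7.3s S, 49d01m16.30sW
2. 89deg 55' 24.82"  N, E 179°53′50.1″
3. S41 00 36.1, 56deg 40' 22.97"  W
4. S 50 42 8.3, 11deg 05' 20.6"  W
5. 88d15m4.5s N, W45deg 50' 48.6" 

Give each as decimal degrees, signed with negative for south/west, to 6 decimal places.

1. -49.185361, -49.021194
2. 89.923561, 179.897250
3. -41.010028, -56.673047
4. -50.702306, -11.089056
5. 88.251250, -45.846833

Point 1:
  Lat: 49 + 11/60 + 7.3/3600 = 49.1853611
  S ⇒ negate
  Longitude: 49° + 1/60 + 16.3/3600 = 49 + 0.016667 + 0.004528 = 49.0211944
  hemisphere W, so the sign is −
Point 2:
  Lat: 55′ + 24.82″ = 55.41367′; 89 + 55.41367/60 = 89.9235611
  N ⇒ keep positive
  Lon: 179 + 53/60 + 50.1/3600 = 179.8972500
  E ⇒ keep positive
Point 3:
  Lat: 41° + 0/60 + 36.1/3600 = 41 + 0.000000 + 0.010028 = 41.0100278
  S → negative
  Lon: 56 + 40/60 + 22.97/3600 = 56.6730472
  W ⇒ negate
Point 4:
  Latitude: 50° + 42/60 + 8.3/3600 = 50 + 0.700000 + 0.002306 = 50.7023056
  S → negative
  λ: 11 + 5/60 + 20.6/3600 = 11.0890556
  hemisphere W, so the sign is −
Point 5:
  Lat: 88° + 15/60 + 4.5/3600 = 88 + 0.250000 + 0.001250 = 88.2512500
  N ⇒ keep positive
  Longitude: 45 + 50/60 + 48.6/3600 = 45.8468333
  hemisphere W, so the sign is −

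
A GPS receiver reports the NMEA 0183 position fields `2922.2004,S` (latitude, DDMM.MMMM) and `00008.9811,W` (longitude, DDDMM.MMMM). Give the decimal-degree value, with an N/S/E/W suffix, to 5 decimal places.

29.37001° S, 0.14969° W

Lat: split at 2 digits → 29° and 22.2004′; 29 + 22.2004/60 = 29.370007
Longitude: split at 3 digits → 000° and 8.9811′; 0 + 8.9811/60 = 0.149685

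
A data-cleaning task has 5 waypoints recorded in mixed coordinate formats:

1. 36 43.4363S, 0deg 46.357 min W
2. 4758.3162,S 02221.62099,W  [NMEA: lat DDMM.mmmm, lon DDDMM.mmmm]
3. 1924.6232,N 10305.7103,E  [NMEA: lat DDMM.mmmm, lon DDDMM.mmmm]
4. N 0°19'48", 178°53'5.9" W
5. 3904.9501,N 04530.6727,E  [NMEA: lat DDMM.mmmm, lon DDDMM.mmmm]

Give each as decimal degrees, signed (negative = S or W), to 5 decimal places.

1. -36.72394, -0.77262
2. -47.97194, -22.36035
3. 19.41039, 103.09517
4. 0.33000, -178.88497
5. 39.08250, 45.51121

Point 1:
  φ: 36 + 43.4363/60 = 36.723938
  S ⇒ negate
  Lon: 46.357′ = 0.772617°; total 0.772617
  hemisphere W, so the sign is −
Point 2:
  Latitude: degrees = first 2 digits = 47, minutes = 58.3162; 47 + 58.3162/60 = 47.971937
  S → negative
  Longitude: degrees = first 3 digits = 22, minutes = 21.62099; 22 + 21.62099/60 = 22.360350
  W → negative
Point 3:
  φ: split at 2 digits → 19° and 24.6232′; 19 + 24.6232/60 = 19.410387
  N ⇒ keep positive
  Longitude: degrees = first 3 digits = 103, minutes = 5.7103; 103 + 5.7103/60 = 103.095172
  E ⇒ keep positive
Point 4:
  Lat: 19′ + 48″ = 19.80000′; 0 + 19.80000/60 = 0.330000
  N ⇒ keep positive
  Longitude: 53′ + 5.9″ = 53.09833′; 178 + 53.09833/60 = 178.884972
  W → negative
Point 5:
  Lat: degrees = first 2 digits = 39, minutes = 4.9501; 39 + 4.9501/60 = 39.082502
  N ⇒ keep positive
  Longitude: split at 3 digits → 045° and 30.6727′; 45 + 30.6727/60 = 45.511212
  E ⇒ keep positive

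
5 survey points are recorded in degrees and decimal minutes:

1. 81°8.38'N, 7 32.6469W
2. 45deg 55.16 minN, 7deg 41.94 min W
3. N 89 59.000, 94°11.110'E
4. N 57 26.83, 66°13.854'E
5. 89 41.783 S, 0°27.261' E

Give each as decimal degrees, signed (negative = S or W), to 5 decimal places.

Point 1:
  φ: 8.38′ = 0.139667°; total 81.139667
  N → positive
  λ: 7 + 32.6469/60 = 7.544115
  W → negative
Point 2:
  Lat: 45 + 55.16/60 = 45.919333
  N ⇒ keep positive
  Longitude: 41.94′ = 0.699000°; total 7.699000
  W ⇒ negate
Point 3:
  Latitude: 59′ = 0.983333°; total 89.983333
  N → positive
  Lon: 11.11′ = 0.185167°; total 94.185167
  E → positive
Point 4:
  Latitude: 57 + 26.83/60 = 57.447167
  N → positive
  Longitude: 13.854′ = 0.230900°; total 66.230900
  E ⇒ keep positive
Point 5:
  Lat: 41.783′ = 0.696383°; total 89.696383
  hemisphere S, so the sign is −
  Longitude: 0 + 27.261/60 = 0.454350
  E ⇒ keep positive

1. 81.13967, -7.54412
2. 45.91933, -7.69900
3. 89.98333, 94.18517
4. 57.44717, 66.23090
5. -89.69638, 0.45435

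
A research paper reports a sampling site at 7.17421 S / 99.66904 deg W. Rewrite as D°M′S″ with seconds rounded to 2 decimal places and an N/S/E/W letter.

Lat: 0.174210 × 60 = 10.45260′ → 10′, remainder × 60 = 27.1560″
Lon: 0.669040° → 40.14240′; 0.14240 × 60 = 8.5440″

7°10′27.16″ S, 99°40′8.54″ W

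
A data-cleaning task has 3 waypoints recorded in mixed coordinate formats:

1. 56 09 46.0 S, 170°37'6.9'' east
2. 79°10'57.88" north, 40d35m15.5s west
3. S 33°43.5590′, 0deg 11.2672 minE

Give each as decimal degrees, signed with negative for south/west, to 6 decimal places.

1. -56.162778, 170.618583
2. 79.182744, -40.587639
3. -33.725983, 0.187787

Point 1:
  φ: 9′ + 46″ = 9.76667′; 56 + 9.76667/60 = 56.1627778
  S ⇒ negate
  Longitude: 170° + 37/60 + 6.9/3600 = 170 + 0.616667 + 0.001917 = 170.6185833
  E ⇒ keep positive
Point 2:
  φ: 79 + 10/60 + 57.88/3600 = 79.1827444
  N ⇒ keep positive
  Lon: 35′ + 15.5″ = 35.25833′; 40 + 35.25833/60 = 40.5876389
  hemisphere W, so the sign is −
Point 3:
  Latitude: 43.559′ = 0.725983°; total 33.7259833
  hemisphere S, so the sign is −
  Longitude: 0 + 11.2672/60 = 0.1877867
  E → positive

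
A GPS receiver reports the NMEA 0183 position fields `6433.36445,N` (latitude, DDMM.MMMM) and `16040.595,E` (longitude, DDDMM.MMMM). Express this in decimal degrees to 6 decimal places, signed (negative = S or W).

64.556074, 160.676583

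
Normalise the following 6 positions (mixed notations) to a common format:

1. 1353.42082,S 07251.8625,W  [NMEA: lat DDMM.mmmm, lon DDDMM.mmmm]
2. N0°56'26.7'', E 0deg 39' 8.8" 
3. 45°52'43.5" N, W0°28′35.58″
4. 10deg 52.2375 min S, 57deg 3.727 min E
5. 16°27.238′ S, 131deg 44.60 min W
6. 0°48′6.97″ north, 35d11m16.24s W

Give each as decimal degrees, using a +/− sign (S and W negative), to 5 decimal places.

Point 1:
  Lat: degrees = first 2 digits = 13, minutes = 53.42082; 13 + 53.42082/60 = 13.890347
  S → negative
  λ: split at 3 digits → 072° and 51.8625′; 72 + 51.8625/60 = 72.864375
  hemisphere W, so the sign is −
Point 2:
  Latitude: 56′ + 26.7″ = 56.44500′; 0 + 56.44500/60 = 0.940750
  N → positive
  λ: 0 + 39/60 + 8.8/3600 = 0.652444
  E ⇒ keep positive
Point 3:
  Latitude: 45° + 52/60 + 43.5/3600 = 45 + 0.866667 + 0.012083 = 45.878750
  N → positive
  Lon: 0° + 28/60 + 35.58/3600 = 0 + 0.466667 + 0.009883 = 0.476550
  hemisphere W, so the sign is −
Point 4:
  φ: 10 + 52.2375/60 = 10.870625
  hemisphere S, so the sign is −
  λ: 3.727′ = 0.062117°; total 57.062117
  E ⇒ keep positive
Point 5:
  Latitude: 27.238′ = 0.453967°; total 16.453967
  S ⇒ negate
  Longitude: 44.6′ = 0.743333°; total 131.743333
  W → negative
Point 6:
  Latitude: 48′ + 6.97″ = 48.11617′; 0 + 48.11617/60 = 0.801936
  N ⇒ keep positive
  Lon: 11′ + 16.24″ = 11.27067′; 35 + 11.27067/60 = 35.187844
  hemisphere W, so the sign is −

1. -13.89035, -72.86438
2. 0.94075, 0.65244
3. 45.87875, -0.47655
4. -10.87063, 57.06212
5. -16.45397, -131.74333
6. 0.80194, -35.18784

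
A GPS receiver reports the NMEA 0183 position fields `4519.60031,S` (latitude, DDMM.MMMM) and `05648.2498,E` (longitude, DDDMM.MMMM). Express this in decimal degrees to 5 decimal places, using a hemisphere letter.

Latitude: degrees = first 2 digits = 45, minutes = 19.60031; 45 + 19.60031/60 = 45.326672
Longitude: degrees = first 3 digits = 56, minutes = 48.2498; 56 + 48.2498/60 = 56.804163

45.32667° S, 56.80416° E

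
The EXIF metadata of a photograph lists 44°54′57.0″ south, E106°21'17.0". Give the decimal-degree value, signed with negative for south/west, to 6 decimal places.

-44.915833, 106.354722

φ: 44° + 54/60 + 57/3600 = 44 + 0.900000 + 0.015833 = 44.9158333
S ⇒ negate
Longitude: 106 + 21/60 + 17/3600 = 106.3547222
E → positive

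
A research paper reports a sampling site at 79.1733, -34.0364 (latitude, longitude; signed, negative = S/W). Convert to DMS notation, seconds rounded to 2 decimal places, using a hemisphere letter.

79°10′23.88″ N, 34°02′11.04″ W

φ: 0.173300 × 60 = 10.39800′ → 10′, remainder × 60 = 23.8800″
Longitude is negative → W; |value| = 34.036400
Longitude: whole degrees 34; 2.18400′ → 2′ and 11.0400″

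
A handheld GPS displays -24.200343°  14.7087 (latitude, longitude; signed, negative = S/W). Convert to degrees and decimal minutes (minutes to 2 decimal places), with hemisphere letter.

Latitude is negative → S; |value| = 24.200343
Lat: fractional part 0.200343 → 12.0206 minutes
Longitude: 14° + 0.708700 × 60 = 14° 42.5220′

24° 12.02′ S, 14° 42.52′ E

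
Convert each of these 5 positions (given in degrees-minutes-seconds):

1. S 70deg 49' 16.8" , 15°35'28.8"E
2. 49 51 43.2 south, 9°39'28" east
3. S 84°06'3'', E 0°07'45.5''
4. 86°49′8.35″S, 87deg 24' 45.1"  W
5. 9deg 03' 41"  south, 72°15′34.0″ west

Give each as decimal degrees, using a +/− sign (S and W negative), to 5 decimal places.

Point 1:
  Lat: 49′ + 16.8″ = 49.28000′; 70 + 49.28000/60 = 70.821333
  hemisphere S, so the sign is −
  Longitude: 15° + 35/60 + 28.8/3600 = 15 + 0.583333 + 0.008000 = 15.591333
  E ⇒ keep positive
Point 2:
  φ: 49 + 51/60 + 43.2/3600 = 49.862000
  S ⇒ negate
  λ: 9 + 39/60 + 28/3600 = 9.657778
  E ⇒ keep positive
Point 3:
  Lat: 84° + 6/60 + 3/3600 = 84 + 0.100000 + 0.000833 = 84.100833
  S ⇒ negate
  Lon: 0° + 7/60 + 45.5/3600 = 0 + 0.116667 + 0.012639 = 0.129306
  E ⇒ keep positive
Point 4:
  Lat: 86 + 49/60 + 8.35/3600 = 86.818986
  S → negative
  Lon: 24′ + 45.1″ = 24.75167′; 87 + 24.75167/60 = 87.412528
  W → negative
Point 5:
  φ: 3′ + 41″ = 3.68333′; 9 + 3.68333/60 = 9.061389
  S ⇒ negate
  Lon: 15′ + 34″ = 15.56667′; 72 + 15.56667/60 = 72.259444
  W ⇒ negate

1. -70.82133, 15.59133
2. -49.86200, 9.65778
3. -84.10083, 0.12931
4. -86.81899, -87.41253
5. -9.06139, -72.25944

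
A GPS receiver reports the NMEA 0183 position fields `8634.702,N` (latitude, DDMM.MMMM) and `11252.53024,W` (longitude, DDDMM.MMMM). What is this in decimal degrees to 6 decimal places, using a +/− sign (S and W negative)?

φ: split at 2 digits → 86° and 34.702′; 86 + 34.702/60 = 86.5783667
N → positive
λ: degrees = first 3 digits = 112, minutes = 52.53024; 112 + 52.53024/60 = 112.8755040
W ⇒ negate

86.578367, -112.875504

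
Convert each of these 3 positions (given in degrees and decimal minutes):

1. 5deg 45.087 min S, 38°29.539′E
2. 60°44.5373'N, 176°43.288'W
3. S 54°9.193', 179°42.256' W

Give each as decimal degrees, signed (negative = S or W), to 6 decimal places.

1. -5.751450, 38.492317
2. 60.742288, -176.721467
3. -54.153217, -179.704267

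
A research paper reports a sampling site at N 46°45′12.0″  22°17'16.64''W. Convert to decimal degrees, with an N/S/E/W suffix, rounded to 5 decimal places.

46.75333° N, 22.28796° W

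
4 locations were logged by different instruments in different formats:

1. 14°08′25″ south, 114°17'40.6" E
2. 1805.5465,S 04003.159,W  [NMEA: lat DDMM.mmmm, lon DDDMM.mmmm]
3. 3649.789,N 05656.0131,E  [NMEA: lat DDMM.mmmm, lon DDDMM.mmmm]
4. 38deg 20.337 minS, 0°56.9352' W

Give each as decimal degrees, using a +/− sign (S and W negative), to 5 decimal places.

1. -14.14028, 114.29461
2. -18.09244, -40.05265
3. 36.82982, 56.93355
4. -38.33895, -0.94892

Point 1:
  φ: 14° + 8/60 + 25/3600 = 14 + 0.133333 + 0.006944 = 14.140278
  S → negative
  Longitude: 114° + 17/60 + 40.6/3600 = 114 + 0.283333 + 0.011278 = 114.294611
  E ⇒ keep positive
Point 2:
  Lat: split at 2 digits → 18° and 5.5465′; 18 + 5.5465/60 = 18.092442
  hemisphere S, so the sign is −
  Longitude: degrees = first 3 digits = 40, minutes = 3.159; 40 + 3.159/60 = 40.052650
  hemisphere W, so the sign is −
Point 3:
  Lat: degrees = first 2 digits = 36, minutes = 49.789; 36 + 49.789/60 = 36.829817
  N ⇒ keep positive
  Lon: degrees = first 3 digits = 56, minutes = 56.0131; 56 + 56.0131/60 = 56.933552
  E ⇒ keep positive
Point 4:
  Lat: 20.337′ = 0.338950°; total 38.338950
  hemisphere S, so the sign is −
  λ: 56.9352′ = 0.948920°; total 0.948920
  hemisphere W, so the sign is −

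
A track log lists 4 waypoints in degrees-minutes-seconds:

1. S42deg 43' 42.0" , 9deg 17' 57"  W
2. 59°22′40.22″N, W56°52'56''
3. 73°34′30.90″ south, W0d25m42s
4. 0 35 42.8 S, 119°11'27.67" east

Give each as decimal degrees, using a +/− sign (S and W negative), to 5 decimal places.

1. -42.72833, -9.29917
2. 59.37784, -56.88222
3. -73.57525, -0.42833
4. -0.59522, 119.19102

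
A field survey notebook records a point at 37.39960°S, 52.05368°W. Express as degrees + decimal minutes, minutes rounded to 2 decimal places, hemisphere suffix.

37° 23.98′ S, 52° 3.22′ W

Latitude: fractional part 0.399600 → 23.9760 minutes
Longitude: minutes = (52.053680 − 52) × 60 = 3.2208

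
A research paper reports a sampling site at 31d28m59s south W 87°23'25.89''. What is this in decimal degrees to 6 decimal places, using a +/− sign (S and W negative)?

-31.483056, -87.390525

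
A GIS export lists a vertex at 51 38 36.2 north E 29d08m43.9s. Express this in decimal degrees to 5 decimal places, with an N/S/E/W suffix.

51.64339° N, 29.14553° E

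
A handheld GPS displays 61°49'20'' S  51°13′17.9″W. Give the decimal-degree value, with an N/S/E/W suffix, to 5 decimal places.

Latitude: 49′ + 20″ = 49.33333′; 61 + 49.33333/60 = 61.822222
Lon: 13′ + 17.9″ = 13.29833′; 51 + 13.29833/60 = 51.221639

61.82222° S, 51.22164° W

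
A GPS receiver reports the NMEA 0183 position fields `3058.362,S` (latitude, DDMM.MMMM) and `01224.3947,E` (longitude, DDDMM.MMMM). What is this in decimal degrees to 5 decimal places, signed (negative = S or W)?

-30.97270, 12.40658

φ: split at 2 digits → 30° and 58.362′; 30 + 58.362/60 = 30.972700
S ⇒ negate
Lon: split at 3 digits → 012° and 24.3947′; 12 + 24.3947/60 = 12.406578
E ⇒ keep positive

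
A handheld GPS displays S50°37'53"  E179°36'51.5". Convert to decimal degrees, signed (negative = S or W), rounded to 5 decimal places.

-50.63139, 179.61431

Latitude: 50° + 37/60 + 53/3600 = 50 + 0.616667 + 0.014722 = 50.631389
hemisphere S, so the sign is −
Longitude: 179° + 36/60 + 51.5/3600 = 179 + 0.600000 + 0.014306 = 179.614306
E → positive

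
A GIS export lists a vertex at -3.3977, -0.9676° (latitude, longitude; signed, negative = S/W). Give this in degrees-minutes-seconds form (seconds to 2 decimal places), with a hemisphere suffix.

3°23′51.72″ S, 0°58′3.36″ W

Latitude is negative → S; |value| = 3.397700
φ: 0.397700° → 23.86200′; 0.86200 × 60 = 51.7200″
Longitude is negative → W; |value| = 0.967600
λ: whole degrees 0; 58.05600′ → 58′ and 3.3600″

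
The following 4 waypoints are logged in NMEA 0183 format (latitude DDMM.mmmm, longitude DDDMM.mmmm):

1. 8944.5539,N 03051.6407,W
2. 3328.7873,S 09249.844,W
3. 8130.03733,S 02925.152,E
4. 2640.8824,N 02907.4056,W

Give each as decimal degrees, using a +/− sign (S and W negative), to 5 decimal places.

Point 1:
  Latitude: degrees = first 2 digits = 89, minutes = 44.5539; 89 + 44.5539/60 = 89.742565
  N ⇒ keep positive
  Lon: degrees = first 3 digits = 30, minutes = 51.6407; 30 + 51.6407/60 = 30.860678
  W ⇒ negate
Point 2:
  Lat: split at 2 digits → 33° and 28.7873′; 33 + 28.7873/60 = 33.479788
  S → negative
  Longitude: degrees = first 3 digits = 92, minutes = 49.844; 92 + 49.844/60 = 92.830733
  hemisphere W, so the sign is −
Point 3:
  φ: split at 2 digits → 81° and 30.03733′; 81 + 30.03733/60 = 81.500622
  S → negative
  Longitude: degrees = first 3 digits = 29, minutes = 25.152; 29 + 25.152/60 = 29.419200
  E ⇒ keep positive
Point 4:
  Latitude: degrees = first 2 digits = 26, minutes = 40.8824; 26 + 40.8824/60 = 26.681373
  N → positive
  λ: degrees = first 3 digits = 29, minutes = 7.4056; 29 + 7.4056/60 = 29.123427
  W ⇒ negate

1. 89.74257, -30.86068
2. -33.47979, -92.83073
3. -81.50062, 29.41920
4. 26.68137, -29.12343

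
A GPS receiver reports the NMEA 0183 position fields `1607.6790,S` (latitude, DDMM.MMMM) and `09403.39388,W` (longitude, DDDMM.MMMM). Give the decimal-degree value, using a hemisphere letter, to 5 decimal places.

Lat: split at 2 digits → 16° and 7.679′; 16 + 7.679/60 = 16.127983
λ: degrees = first 3 digits = 94, minutes = 3.39388; 94 + 3.39388/60 = 94.056565

16.12798° S, 94.05656° W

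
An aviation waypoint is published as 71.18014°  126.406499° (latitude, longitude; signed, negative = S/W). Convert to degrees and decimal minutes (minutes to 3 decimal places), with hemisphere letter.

71° 10.808′ N, 126° 24.390′ E

φ: 71° + 0.180140 × 60 = 71° 10.80840′
Longitude: minutes = (126.406499 − 126) × 60 = 24.38994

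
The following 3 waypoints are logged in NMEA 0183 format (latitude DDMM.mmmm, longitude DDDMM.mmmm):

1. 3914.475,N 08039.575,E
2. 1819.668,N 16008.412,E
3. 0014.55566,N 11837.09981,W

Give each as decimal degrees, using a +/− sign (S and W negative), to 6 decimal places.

1. 39.241250, 80.659583
2. 18.327800, 160.140200
3. 0.242594, -118.618330

Point 1:
  φ: degrees = first 2 digits = 39, minutes = 14.475; 39 + 14.475/60 = 39.2412500
  N ⇒ keep positive
  λ: degrees = first 3 digits = 80, minutes = 39.575; 80 + 39.575/60 = 80.6595833
  E ⇒ keep positive
Point 2:
  φ: split at 2 digits → 18° and 19.668′; 18 + 19.668/60 = 18.3278000
  N ⇒ keep positive
  Longitude: split at 3 digits → 160° and 8.412′; 160 + 8.412/60 = 160.1402000
  E ⇒ keep positive
Point 3:
  φ: split at 2 digits → 00° and 14.55566′; 0 + 14.55566/60 = 0.2425943
  N ⇒ keep positive
  λ: split at 3 digits → 118° and 37.09981′; 118 + 37.09981/60 = 118.6183302
  W → negative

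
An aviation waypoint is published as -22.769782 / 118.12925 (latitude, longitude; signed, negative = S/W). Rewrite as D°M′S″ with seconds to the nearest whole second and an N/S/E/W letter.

Latitude is negative → S; |value| = 22.769782
φ: 0.769782° → 46.18692′; 0.18692 × 60 = 11.22″
λ: 0.129250 × 60 = 7.75500′ → 7′, remainder × 60 = 45.30″

22°46′11″ S, 118°07′45″ E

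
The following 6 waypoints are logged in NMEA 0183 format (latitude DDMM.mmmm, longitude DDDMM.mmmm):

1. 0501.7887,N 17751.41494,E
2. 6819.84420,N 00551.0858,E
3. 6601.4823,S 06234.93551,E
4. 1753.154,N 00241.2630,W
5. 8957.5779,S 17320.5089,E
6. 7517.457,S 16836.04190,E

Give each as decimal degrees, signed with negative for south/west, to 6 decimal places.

Point 1:
  Lat: degrees = first 2 digits = 5, minutes = 1.7887; 5 + 1.7887/60 = 5.0298117
  N ⇒ keep positive
  Lon: degrees = first 3 digits = 177, minutes = 51.41494; 177 + 51.41494/60 = 177.8569157
  E → positive
Point 2:
  Latitude: split at 2 digits → 68° and 19.8442′; 68 + 19.8442/60 = 68.3307367
  N ⇒ keep positive
  λ: degrees = first 3 digits = 5, minutes = 51.0858; 5 + 51.0858/60 = 5.8514300
  E ⇒ keep positive
Point 3:
  Latitude: degrees = first 2 digits = 66, minutes = 1.4823; 66 + 1.4823/60 = 66.0247050
  S → negative
  Longitude: split at 3 digits → 062° and 34.93551′; 62 + 34.93551/60 = 62.5822585
  E ⇒ keep positive
Point 4:
  φ: degrees = first 2 digits = 17, minutes = 53.154; 17 + 53.154/60 = 17.8859000
  N → positive
  Longitude: degrees = first 3 digits = 2, minutes = 41.263; 2 + 41.263/60 = 2.6877167
  hemisphere W, so the sign is −
Point 5:
  Latitude: degrees = first 2 digits = 89, minutes = 57.5779; 89 + 57.5779/60 = 89.9596317
  S → negative
  Lon: split at 3 digits → 173° and 20.5089′; 173 + 20.5089/60 = 173.3418150
  E ⇒ keep positive
Point 6:
  Latitude: split at 2 digits → 75° and 17.457′; 75 + 17.457/60 = 75.2909500
  S → negative
  Lon: split at 3 digits → 168° and 36.0419′; 168 + 36.0419/60 = 168.6006983
  E → positive

1. 5.029812, 177.856916
2. 68.330737, 5.851430
3. -66.024705, 62.582259
4. 17.885900, -2.687717
5. -89.959632, 173.341815
6. -75.290950, 168.600698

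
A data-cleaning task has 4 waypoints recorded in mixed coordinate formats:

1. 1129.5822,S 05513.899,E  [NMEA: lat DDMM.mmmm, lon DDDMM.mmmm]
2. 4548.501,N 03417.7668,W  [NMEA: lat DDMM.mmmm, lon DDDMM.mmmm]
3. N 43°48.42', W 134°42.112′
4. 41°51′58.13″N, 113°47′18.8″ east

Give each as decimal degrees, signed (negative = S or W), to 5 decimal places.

Point 1:
  φ: split at 2 digits → 11° and 29.5822′; 11 + 29.5822/60 = 11.493037
  hemisphere S, so the sign is −
  Lon: degrees = first 3 digits = 55, minutes = 13.899; 55 + 13.899/60 = 55.231650
  E → positive
Point 2:
  Lat: split at 2 digits → 45° and 48.501′; 45 + 48.501/60 = 45.808350
  N ⇒ keep positive
  λ: degrees = first 3 digits = 34, minutes = 17.7668; 34 + 17.7668/60 = 34.296113
  W → negative
Point 3:
  Latitude: 43 + 48.42/60 = 43.807000
  N → positive
  Longitude: 42.112′ = 0.701867°; total 134.701867
  W → negative
Point 4:
  φ: 41° + 51/60 + 58.13/3600 = 41 + 0.850000 + 0.016147 = 41.866147
  N ⇒ keep positive
  λ: 113 + 47/60 + 18.8/3600 = 113.788556
  E ⇒ keep positive

1. -11.49304, 55.23165
2. 45.80835, -34.29611
3. 43.80700, -134.70187
4. 41.86615, 113.78856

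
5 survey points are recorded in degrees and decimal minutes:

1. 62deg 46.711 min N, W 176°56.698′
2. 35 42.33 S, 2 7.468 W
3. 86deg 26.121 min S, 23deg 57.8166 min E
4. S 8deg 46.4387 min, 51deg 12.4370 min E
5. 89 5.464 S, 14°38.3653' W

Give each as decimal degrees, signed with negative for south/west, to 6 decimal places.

1. 62.778517, -176.944967
2. -35.705500, -2.124467
3. -86.435350, 23.963610
4. -8.773978, 51.207283
5. -89.091067, -14.639422

Point 1:
  φ: 46.711′ = 0.778517°; total 62.7785167
  N ⇒ keep positive
  Lon: 56.698′ = 0.944967°; total 176.9449667
  hemisphere W, so the sign is −
Point 2:
  Latitude: 35 + 42.33/60 = 35.7055000
  S ⇒ negate
  λ: 2 + 7.468/60 = 2.1244667
  W → negative
Point 3:
  φ: 86 + 26.121/60 = 86.4353500
  hemisphere S, so the sign is −
  Lon: 57.8166′ = 0.963610°; total 23.9636100
  E ⇒ keep positive
Point 4:
  Latitude: 46.4387′ = 0.773978°; total 8.7739783
  S → negative
  Longitude: 12.437′ = 0.207283°; total 51.2072833
  E → positive
Point 5:
  φ: 5.464′ = 0.091067°; total 89.0910667
  hemisphere S, so the sign is −
  λ: 14 + 38.3653/60 = 14.6394217
  W → negative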